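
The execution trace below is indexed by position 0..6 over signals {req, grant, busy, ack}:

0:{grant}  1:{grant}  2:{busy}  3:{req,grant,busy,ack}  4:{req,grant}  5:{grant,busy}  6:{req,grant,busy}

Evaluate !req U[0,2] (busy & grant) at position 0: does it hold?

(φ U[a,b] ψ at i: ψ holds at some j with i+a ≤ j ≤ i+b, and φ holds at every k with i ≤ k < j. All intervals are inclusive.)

Need some j in [0,2] with (busy & grant), and !req at every k in [0,j-1].
  j=0: (busy & grant) false.
  j=1: (busy & grant) false.
  j=2: (busy & grant) false.
No j in the window works → until fails.

Does not hold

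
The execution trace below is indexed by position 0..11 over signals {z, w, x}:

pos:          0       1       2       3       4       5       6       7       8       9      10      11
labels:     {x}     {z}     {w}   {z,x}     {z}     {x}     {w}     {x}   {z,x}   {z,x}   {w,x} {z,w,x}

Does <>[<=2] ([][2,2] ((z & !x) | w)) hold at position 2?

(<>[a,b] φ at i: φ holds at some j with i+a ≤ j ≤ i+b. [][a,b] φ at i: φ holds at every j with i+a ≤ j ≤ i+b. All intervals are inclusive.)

Yes

Check [][2,2] ((z & !x) | w) at each j in [2,4]:
  j=2: holds on [4,4]
  j=3: fails at 5
  j=4: holds on [6,6]
Found at j=2 → formula holds.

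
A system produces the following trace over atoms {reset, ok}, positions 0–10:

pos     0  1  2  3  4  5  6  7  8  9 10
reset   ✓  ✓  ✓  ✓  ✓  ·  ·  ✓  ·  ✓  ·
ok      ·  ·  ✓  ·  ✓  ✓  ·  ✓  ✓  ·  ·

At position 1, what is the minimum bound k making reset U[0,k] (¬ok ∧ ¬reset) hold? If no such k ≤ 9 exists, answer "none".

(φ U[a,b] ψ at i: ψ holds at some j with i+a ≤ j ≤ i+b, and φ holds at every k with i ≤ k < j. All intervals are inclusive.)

Need earliest j ≥ 1 with (¬ok ∧ ¬reset), and reset at every k in [1,j-1].
  j=1: rhs fails.
  j=2: rhs fails.
  j=3: rhs fails.
  j=4: rhs fails.
  j=5: rhs fails.
  j=6: rhs holds but lhs fails at k=5.
  j=7: rhs fails.
  j=8: rhs fails.
  j=9: rhs fails.
  j=10: rhs holds but lhs fails at k=5.
No witness within the range → none.

none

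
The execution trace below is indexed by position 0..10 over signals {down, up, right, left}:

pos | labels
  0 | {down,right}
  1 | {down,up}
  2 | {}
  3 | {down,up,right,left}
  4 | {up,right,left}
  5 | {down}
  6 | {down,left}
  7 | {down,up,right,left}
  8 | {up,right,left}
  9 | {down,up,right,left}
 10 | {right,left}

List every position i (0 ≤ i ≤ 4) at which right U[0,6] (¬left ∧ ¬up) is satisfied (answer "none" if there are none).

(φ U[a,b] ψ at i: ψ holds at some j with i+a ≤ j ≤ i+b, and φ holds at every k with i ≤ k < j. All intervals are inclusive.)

Evaluate at each i in [0,4]:
  i=0: ✓ (rhs at j=0)
  i=1: ✗ (lhs fails at k=1 before rhs at j=2)
  i=2: ✓ (rhs at j=2)
  i=3: ✓ (rhs at j=5; lhs holds on [3,4])
  i=4: ✓ (rhs at j=5; lhs holds on [4,4])

0, 2, 3, 4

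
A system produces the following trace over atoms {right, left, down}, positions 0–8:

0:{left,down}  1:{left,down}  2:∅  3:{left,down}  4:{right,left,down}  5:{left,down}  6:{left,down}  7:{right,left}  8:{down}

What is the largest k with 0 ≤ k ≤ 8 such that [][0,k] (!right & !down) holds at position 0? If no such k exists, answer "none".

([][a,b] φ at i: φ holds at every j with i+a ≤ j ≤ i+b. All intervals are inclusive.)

none

(!right & !down) must hold from j=0 onward; find where it first fails.
  j=0: fails → no k works.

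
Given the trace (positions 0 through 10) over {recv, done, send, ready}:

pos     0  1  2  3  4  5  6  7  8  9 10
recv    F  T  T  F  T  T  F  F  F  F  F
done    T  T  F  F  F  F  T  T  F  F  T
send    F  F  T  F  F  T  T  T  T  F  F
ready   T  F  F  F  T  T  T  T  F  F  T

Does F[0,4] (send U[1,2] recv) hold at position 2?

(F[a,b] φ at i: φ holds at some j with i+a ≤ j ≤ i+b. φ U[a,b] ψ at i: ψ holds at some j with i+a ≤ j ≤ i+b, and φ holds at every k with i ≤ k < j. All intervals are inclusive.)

No

Check (send U[1,2] recv) at each j in [2,6]:
  j=2: fails
  j=3: fails
  j=4: fails
  j=5: fails
  j=6: fails
No position in the window satisfies it → formula fails.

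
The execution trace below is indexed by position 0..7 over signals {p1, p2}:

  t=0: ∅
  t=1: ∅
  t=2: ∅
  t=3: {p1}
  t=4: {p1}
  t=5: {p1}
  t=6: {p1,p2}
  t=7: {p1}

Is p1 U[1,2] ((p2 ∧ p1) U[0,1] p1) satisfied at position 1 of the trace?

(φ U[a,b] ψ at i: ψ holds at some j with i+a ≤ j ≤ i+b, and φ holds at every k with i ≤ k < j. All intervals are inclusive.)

Need some j in [2,3] with ((p2 ∧ p1) U[0,1] p1), and p1 at every k in [1,j-1].
  j=2: ((p2 ∧ p1) U[0,1] p1) — fails.
  j=3: ((p2 ∧ p1) U[0,1] p1) holds, but p1 fails at k=1 → not this j.
No j in the window works → until fails.

False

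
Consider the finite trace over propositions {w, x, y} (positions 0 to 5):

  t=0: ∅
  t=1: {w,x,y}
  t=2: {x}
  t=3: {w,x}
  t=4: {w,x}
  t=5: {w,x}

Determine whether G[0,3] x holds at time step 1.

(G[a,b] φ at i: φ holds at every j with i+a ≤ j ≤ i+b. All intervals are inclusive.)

Check x at every j in [1,4]:
  j=1: true
  j=2: true
  j=3: true
  j=4: true
All positions satisfy it → formula holds.

Holds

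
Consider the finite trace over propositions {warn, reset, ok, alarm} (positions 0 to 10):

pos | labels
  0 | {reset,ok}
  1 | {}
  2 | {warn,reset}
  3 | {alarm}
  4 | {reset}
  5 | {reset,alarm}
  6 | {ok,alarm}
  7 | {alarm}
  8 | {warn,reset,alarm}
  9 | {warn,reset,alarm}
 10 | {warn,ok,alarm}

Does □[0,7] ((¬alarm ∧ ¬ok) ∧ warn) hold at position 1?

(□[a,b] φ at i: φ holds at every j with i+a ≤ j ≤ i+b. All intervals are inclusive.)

Does not hold

Check ((¬alarm ∧ ¬ok) ∧ warn) at every j in [1,8]:
  j=1: false
  j=2: true
  j=3: false
  j=4: false
  j=5: false
  j=6: false
  j=7: false
  j=8: false
Fails at j=1 → formula fails.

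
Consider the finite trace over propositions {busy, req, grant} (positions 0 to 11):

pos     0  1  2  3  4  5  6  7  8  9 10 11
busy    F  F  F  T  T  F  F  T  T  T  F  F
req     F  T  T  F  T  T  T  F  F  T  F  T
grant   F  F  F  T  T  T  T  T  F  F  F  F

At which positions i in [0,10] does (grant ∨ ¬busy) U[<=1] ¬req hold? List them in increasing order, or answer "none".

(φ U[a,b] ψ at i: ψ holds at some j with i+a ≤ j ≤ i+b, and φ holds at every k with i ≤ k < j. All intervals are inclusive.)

Evaluate at each i in [0,10]:
  i=0: ✓ (rhs at j=0)
  i=1: ✗ (no rhs in [1,2])
  i=2: ✓ (rhs at j=3; lhs holds on [2,2])
  i=3: ✓ (rhs at j=3)
  i=4: ✗ (no rhs in [4,5])
  i=5: ✗ (no rhs in [5,6])
  i=6: ✓ (rhs at j=7; lhs holds on [6,6])
  i=7: ✓ (rhs at j=7)
  i=8: ✓ (rhs at j=8)
  i=9: ✗ (lhs fails at k=9 before rhs at j=10)
  i=10: ✓ (rhs at j=10)

0, 2, 3, 6, 7, 8, 10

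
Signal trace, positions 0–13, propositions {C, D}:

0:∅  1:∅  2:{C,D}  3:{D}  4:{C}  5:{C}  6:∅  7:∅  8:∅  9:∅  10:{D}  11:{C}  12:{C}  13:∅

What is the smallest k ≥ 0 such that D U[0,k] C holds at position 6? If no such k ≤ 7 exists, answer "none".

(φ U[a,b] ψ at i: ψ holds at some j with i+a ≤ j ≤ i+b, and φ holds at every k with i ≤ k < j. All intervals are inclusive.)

Need earliest j ≥ 6 with C, and D at every k in [6,j-1].
  j=6: rhs fails.
  j=7: rhs fails.
  j=8: rhs fails.
  j=9: rhs fails.
  j=10: rhs fails.
  j=11: rhs holds but lhs fails at k=6.
  j=12: rhs holds but lhs fails at k=6.
  j=13: rhs fails.
No witness within the range → none.

none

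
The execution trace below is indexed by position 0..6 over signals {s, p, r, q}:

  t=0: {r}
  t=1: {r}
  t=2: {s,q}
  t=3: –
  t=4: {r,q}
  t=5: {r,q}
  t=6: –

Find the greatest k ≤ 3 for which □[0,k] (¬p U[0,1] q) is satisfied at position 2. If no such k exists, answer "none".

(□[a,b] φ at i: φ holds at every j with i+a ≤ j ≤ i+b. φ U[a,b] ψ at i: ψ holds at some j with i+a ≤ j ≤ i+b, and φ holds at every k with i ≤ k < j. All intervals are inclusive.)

(¬p U[0,1] q) must hold from j=2 onward; find where it first fails.
  j=2: holds
  j=3: holds
  j=4: holds
  j=5: holds
Holds through j=5; largest k = 3.

3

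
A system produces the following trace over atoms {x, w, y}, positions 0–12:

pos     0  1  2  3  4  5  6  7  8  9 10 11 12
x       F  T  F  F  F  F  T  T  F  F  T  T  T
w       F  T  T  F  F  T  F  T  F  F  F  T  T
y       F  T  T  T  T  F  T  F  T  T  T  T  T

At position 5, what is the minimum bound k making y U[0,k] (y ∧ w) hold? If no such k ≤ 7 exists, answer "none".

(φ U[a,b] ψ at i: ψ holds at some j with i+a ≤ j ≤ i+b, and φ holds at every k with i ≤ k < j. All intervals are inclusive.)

Need earliest j ≥ 5 with (y ∧ w), and y at every k in [5,j-1].
  j=5: rhs fails.
  j=6: rhs fails.
  j=7: rhs fails.
  j=8: rhs fails.
  j=9: rhs fails.
  j=10: rhs fails.
  j=11: rhs holds but lhs fails at k=5.
  j=12: rhs holds but lhs fails at k=5.
No witness within the range → none.

none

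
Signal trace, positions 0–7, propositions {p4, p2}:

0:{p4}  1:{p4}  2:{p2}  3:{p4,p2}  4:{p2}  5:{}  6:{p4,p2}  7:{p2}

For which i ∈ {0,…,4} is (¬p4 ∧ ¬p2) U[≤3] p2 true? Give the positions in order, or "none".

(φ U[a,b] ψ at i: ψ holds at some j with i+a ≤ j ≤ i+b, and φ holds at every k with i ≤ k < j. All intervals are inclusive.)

Evaluate at each i in [0,4]:
  i=0: ✗ (lhs fails at k=0 before rhs at j=2)
  i=1: ✗ (lhs fails at k=1 before rhs at j=2)
  i=2: ✓ (rhs at j=2)
  i=3: ✓ (rhs at j=3)
  i=4: ✓ (rhs at j=4)

2, 3, 4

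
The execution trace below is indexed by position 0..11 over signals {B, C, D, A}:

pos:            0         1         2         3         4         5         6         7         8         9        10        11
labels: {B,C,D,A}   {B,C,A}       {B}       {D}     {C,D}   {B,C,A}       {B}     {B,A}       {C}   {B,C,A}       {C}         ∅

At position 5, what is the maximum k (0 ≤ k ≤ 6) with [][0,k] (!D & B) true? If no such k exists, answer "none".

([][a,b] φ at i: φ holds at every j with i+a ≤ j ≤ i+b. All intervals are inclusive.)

(!D & B) must hold from j=5 onward; find where it first fails.
  j=5: holds
  j=6: holds
  j=7: holds
  j=8: fails
Holds on [5,7], so largest k = 2.

2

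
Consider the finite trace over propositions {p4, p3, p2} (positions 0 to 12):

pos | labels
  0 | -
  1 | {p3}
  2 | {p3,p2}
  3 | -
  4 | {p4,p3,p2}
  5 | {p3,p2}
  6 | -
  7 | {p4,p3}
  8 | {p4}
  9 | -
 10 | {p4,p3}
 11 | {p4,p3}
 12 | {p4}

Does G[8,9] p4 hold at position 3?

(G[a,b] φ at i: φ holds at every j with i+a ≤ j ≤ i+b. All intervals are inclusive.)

Check p4 at every j in [11,12]:
  j=11: true
  j=12: true
All positions satisfy it → formula holds.

True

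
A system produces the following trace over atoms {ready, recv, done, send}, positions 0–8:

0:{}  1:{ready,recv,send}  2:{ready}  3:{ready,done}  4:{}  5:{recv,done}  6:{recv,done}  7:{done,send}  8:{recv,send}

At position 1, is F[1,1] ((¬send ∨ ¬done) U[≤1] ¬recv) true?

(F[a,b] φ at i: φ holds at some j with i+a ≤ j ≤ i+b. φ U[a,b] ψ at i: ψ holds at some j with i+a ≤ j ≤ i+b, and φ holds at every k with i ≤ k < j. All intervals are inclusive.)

Check ((¬send ∨ ¬done) U[≤1] ¬recv) at each j in [2,2]:
  j=2: holds
Found at j=2 → formula holds.

Holds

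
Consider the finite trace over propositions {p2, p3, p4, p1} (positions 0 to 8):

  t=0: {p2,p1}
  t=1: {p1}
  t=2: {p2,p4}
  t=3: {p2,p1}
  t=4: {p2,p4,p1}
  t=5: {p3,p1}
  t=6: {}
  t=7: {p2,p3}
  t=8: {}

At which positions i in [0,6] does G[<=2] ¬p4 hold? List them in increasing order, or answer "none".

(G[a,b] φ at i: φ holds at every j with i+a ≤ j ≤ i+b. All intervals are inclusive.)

5, 6

Evaluate at each i in [0,6]:
  i=0: ✗ (fails at j=2)
  i=1: ✗ (fails at j=2)
  i=2: ✗ (fails at j=2)
  i=3: ✗ (fails at j=4)
  i=4: ✗ (fails at j=4)
  i=5: ✓ (all of [5,7])
  i=6: ✓ (all of [6,8])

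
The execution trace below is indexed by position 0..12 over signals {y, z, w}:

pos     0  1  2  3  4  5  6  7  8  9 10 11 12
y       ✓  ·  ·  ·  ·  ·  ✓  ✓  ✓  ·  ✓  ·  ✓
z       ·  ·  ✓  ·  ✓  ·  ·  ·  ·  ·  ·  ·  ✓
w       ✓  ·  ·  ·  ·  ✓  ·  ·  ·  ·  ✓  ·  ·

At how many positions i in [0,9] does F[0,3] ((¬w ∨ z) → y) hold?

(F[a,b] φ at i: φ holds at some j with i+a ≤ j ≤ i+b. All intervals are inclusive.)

9

Evaluate at each i in [0,9]:
  i=0: ✓ (witness j=0)
  i=1: ✗ (none in [1,4])
  i=2: ✓ (witness j=5)
  i=3: ✓ (witness j=5)
  i=4: ✓ (witness j=5)
  i=5: ✓ (witness j=5)
  i=6: ✓ (witness j=6)
  i=7: ✓ (witness j=7)
  i=8: ✓ (witness j=8)
  i=9: ✓ (witness j=10)
Positions where it holds: {0, 2, 3, 4, 5, 6, 7, 8, 9} → 9.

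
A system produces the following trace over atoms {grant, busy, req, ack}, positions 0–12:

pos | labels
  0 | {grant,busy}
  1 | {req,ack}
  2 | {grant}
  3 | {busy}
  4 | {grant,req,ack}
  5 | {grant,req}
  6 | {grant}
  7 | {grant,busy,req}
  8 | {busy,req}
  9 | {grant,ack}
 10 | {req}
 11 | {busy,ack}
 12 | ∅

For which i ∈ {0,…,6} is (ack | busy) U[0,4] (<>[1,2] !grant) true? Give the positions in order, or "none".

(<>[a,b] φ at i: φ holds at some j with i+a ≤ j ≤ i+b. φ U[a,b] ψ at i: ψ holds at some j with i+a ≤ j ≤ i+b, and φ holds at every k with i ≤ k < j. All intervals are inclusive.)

0, 1, 2, 6

Evaluate at each i in [0,6]:
  i=0: ✓ (rhs at j=0)
  i=1: ✓ (rhs at j=1)
  i=2: ✓ (rhs at j=2)
  i=3: ✗ (lhs fails at k=5 before rhs at j=6)
  i=4: ✗ (lhs fails at k=5 before rhs at j=6)
  i=5: ✗ (lhs fails at k=5 before rhs at j=6)
  i=6: ✓ (rhs at j=6)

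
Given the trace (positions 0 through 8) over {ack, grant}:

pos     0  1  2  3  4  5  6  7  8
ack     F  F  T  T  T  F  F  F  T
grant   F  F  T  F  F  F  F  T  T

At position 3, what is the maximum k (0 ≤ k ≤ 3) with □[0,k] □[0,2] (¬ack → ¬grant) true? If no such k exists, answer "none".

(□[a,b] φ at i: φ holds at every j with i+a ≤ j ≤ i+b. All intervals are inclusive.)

□[0,2] (¬ack → ¬grant) must hold from j=3 onward; find where it first fails.
  j=3: holds
  j=4: holds
  j=5: fails
Holds on [3,4], so largest k = 1.

1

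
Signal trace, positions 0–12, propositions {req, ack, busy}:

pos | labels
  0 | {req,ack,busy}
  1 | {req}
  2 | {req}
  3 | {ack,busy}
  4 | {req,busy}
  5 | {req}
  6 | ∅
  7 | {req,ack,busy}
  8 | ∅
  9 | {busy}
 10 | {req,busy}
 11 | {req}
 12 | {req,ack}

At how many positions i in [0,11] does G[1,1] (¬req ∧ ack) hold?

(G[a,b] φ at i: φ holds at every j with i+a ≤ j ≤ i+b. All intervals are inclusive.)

1

Evaluate at each i in [0,11]:
  i=0: ✗ (fails at j=1)
  i=1: ✗ (fails at j=2)
  i=2: ✓ (all of [3,3])
  i=3: ✗ (fails at j=4)
  i=4: ✗ (fails at j=5)
  i=5: ✗ (fails at j=6)
  i=6: ✗ (fails at j=7)
  i=7: ✗ (fails at j=8)
  i=8: ✗ (fails at j=9)
  i=9: ✗ (fails at j=10)
  i=10: ✗ (fails at j=11)
  i=11: ✗ (fails at j=12)
Positions where it holds: {2} → 1.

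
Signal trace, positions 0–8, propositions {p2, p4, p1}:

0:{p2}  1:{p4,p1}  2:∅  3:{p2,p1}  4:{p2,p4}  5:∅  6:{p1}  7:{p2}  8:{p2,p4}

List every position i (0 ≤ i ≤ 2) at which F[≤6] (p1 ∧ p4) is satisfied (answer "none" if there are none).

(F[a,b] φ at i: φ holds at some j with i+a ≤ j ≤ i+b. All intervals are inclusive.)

0, 1

Evaluate at each i in [0,2]:
  i=0: ✓ (witness j=1)
  i=1: ✓ (witness j=1)
  i=2: ✗ (none in [2,8])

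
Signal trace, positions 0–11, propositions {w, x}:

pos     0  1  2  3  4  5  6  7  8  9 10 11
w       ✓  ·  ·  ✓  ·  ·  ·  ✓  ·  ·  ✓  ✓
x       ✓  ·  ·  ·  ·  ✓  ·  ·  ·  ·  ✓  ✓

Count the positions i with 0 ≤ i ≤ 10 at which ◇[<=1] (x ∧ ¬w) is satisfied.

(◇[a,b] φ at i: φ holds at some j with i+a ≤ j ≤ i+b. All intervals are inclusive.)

Evaluate at each i in [0,10]:
  i=0: ✗ (none in [0,1])
  i=1: ✗ (none in [1,2])
  i=2: ✗ (none in [2,3])
  i=3: ✗ (none in [3,4])
  i=4: ✓ (witness j=5)
  i=5: ✓ (witness j=5)
  i=6: ✗ (none in [6,7])
  i=7: ✗ (none in [7,8])
  i=8: ✗ (none in [8,9])
  i=9: ✗ (none in [9,10])
  i=10: ✗ (none in [10,11])
Positions where it holds: {4, 5} → 2.

2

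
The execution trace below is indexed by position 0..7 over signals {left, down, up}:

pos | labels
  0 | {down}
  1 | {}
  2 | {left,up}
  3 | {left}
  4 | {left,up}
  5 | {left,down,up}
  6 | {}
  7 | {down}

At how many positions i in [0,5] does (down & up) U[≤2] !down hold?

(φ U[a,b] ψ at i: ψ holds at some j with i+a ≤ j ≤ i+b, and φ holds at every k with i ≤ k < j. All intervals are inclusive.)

5

Evaluate at each i in [0,5]:
  i=0: ✗ (lhs fails at k=0 before rhs at j=1)
  i=1: ✓ (rhs at j=1)
  i=2: ✓ (rhs at j=2)
  i=3: ✓ (rhs at j=3)
  i=4: ✓ (rhs at j=4)
  i=5: ✓ (rhs at j=6; lhs holds on [5,5])
Positions where it holds: {1, 2, 3, 4, 5} → 5.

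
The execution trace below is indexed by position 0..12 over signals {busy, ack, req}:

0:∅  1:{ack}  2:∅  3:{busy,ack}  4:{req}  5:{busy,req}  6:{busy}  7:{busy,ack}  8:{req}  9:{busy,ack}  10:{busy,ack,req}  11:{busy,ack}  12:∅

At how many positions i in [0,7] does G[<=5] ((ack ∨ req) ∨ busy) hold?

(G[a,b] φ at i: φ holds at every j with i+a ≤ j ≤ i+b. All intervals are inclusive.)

Evaluate at each i in [0,7]:
  i=0: ✗ (fails at j=0)
  i=1: ✗ (fails at j=2)
  i=2: ✗ (fails at j=2)
  i=3: ✓ (all of [3,8])
  i=4: ✓ (all of [4,9])
  i=5: ✓ (all of [5,10])
  i=6: ✓ (all of [6,11])
  i=7: ✗ (fails at j=12)
Positions where it holds: {3, 4, 5, 6} → 4.

4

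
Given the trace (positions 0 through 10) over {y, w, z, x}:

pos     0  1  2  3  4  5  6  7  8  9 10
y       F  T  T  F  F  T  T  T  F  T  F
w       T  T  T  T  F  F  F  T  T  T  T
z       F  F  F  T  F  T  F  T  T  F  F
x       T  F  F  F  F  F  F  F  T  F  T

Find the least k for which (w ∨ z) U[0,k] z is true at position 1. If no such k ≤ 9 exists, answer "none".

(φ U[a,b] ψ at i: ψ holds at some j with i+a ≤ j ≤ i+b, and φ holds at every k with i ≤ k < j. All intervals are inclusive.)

Need earliest j ≥ 1 with z, and (w ∨ z) at every k in [1,j-1].
  j=1: rhs fails.
  j=2: rhs fails.
  j=3: rhs holds; lhs holds on [1,2]. k = 2.

2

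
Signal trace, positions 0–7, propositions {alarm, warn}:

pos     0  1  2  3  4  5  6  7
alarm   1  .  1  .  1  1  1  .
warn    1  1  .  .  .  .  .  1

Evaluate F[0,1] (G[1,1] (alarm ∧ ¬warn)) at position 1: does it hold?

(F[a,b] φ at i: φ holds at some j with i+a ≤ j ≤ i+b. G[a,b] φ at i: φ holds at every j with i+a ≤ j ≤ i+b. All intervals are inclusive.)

True

Check G[1,1] (alarm ∧ ¬warn) at each j in [1,2]:
  j=1: holds on [2,2]
  j=2: fails at 3
Found at j=1 → formula holds.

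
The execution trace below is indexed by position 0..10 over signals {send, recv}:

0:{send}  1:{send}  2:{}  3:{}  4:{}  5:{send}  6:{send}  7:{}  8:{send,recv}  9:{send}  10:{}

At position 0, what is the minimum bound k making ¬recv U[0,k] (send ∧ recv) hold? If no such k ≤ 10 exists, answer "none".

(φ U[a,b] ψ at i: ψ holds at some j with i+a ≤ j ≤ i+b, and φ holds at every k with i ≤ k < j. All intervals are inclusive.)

Need earliest j ≥ 0 with (send ∧ recv), and ¬recv at every k in [0,j-1].
  j=0: rhs fails.
  j=1: rhs fails.
  j=2: rhs fails.
  j=3: rhs fails.
  j=4: rhs fails.
  j=5: rhs fails.
  j=6: rhs fails.
  j=7: rhs fails.
  j=8: rhs holds; lhs holds on [0,7]. k = 8.

8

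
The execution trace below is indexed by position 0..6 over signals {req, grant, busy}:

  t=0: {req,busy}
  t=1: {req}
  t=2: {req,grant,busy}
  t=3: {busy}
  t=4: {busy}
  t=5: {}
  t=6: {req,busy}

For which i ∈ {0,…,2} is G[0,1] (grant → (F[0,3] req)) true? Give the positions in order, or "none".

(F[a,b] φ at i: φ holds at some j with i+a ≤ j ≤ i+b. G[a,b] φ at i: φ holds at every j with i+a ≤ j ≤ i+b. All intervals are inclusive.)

0, 1, 2

Evaluate at each i in [0,2]:
  i=0: ✓ (all of [0,1])
  i=1: ✓ (all of [1,2])
  i=2: ✓ (all of [2,3])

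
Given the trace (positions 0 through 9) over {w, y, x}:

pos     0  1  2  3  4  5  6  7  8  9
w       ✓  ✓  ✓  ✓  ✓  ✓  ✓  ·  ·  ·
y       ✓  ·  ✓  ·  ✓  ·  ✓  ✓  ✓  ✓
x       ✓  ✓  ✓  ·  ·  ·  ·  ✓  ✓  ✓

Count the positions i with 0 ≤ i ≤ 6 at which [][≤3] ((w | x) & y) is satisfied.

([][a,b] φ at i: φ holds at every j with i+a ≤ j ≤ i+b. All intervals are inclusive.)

Evaluate at each i in [0,6]:
  i=0: ✗ (fails at j=1)
  i=1: ✗ (fails at j=1)
  i=2: ✗ (fails at j=3)
  i=3: ✗ (fails at j=3)
  i=4: ✗ (fails at j=5)
  i=5: ✗ (fails at j=5)
  i=6: ✓ (all of [6,9])
Positions where it holds: {6} → 1.

1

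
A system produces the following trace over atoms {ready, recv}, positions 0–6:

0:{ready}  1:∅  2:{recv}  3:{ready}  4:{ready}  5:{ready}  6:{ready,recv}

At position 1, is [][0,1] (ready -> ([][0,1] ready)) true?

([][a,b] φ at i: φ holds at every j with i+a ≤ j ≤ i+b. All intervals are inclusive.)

Check (ready -> ([][0,1] ready)) at every j in [1,2]:
  j=1: antecedent false → ✓
  j=2: antecedent false → ✓
All positions satisfy it → formula holds.

True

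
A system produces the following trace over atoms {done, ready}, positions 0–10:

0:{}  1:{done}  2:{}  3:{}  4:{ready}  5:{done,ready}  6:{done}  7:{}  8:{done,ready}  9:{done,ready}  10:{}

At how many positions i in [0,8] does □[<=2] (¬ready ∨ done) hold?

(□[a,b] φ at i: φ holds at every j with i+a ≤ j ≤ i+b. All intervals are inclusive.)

6

Evaluate at each i in [0,8]:
  i=0: ✓ (all of [0,2])
  i=1: ✓ (all of [1,3])
  i=2: ✗ (fails at j=4)
  i=3: ✗ (fails at j=4)
  i=4: ✗ (fails at j=4)
  i=5: ✓ (all of [5,7])
  i=6: ✓ (all of [6,8])
  i=7: ✓ (all of [7,9])
  i=8: ✓ (all of [8,10])
Positions where it holds: {0, 1, 5, 6, 7, 8} → 6.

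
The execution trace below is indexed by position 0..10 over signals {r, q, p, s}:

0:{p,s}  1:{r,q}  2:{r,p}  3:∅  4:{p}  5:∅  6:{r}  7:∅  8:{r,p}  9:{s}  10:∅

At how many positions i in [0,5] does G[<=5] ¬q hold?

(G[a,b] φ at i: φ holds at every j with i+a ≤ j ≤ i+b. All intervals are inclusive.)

4

Evaluate at each i in [0,5]:
  i=0: ✗ (fails at j=1)
  i=1: ✗ (fails at j=1)
  i=2: ✓ (all of [2,7])
  i=3: ✓ (all of [3,8])
  i=4: ✓ (all of [4,9])
  i=5: ✓ (all of [5,10])
Positions where it holds: {2, 3, 4, 5} → 4.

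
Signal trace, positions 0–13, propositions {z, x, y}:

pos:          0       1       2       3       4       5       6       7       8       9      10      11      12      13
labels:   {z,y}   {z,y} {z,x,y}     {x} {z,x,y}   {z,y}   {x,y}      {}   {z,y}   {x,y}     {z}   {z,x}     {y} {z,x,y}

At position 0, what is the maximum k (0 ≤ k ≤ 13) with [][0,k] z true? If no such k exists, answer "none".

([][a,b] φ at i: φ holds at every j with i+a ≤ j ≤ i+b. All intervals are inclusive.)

2

z must hold from j=0 onward; find where it first fails.
  j=0: holds
  j=1: holds
  j=2: holds
  j=3: fails
Holds on [0,2], so largest k = 2.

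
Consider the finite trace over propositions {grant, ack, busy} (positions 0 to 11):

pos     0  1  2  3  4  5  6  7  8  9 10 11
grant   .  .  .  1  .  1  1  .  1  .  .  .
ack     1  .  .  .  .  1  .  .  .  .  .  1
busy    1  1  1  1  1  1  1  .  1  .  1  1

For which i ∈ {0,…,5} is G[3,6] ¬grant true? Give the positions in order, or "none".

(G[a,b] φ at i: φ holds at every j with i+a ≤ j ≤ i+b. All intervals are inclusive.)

none

Evaluate at each i in [0,5]:
  i=0: ✗ (fails at j=3)
  i=1: ✗ (fails at j=5)
  i=2: ✗ (fails at j=5)
  i=3: ✗ (fails at j=6)
  i=4: ✗ (fails at j=8)
  i=5: ✗ (fails at j=8)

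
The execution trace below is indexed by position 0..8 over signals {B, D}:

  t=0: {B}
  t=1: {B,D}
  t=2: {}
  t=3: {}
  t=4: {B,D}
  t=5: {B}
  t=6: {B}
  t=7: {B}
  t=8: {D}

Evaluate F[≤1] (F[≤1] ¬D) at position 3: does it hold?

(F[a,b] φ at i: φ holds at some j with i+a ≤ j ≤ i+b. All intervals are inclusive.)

Check F[≤1] ¬D at each j in [3,4]:
  j=3: holds (witness at 3)
  j=4: holds (witness at 5)
Found at j=3 → formula holds.

True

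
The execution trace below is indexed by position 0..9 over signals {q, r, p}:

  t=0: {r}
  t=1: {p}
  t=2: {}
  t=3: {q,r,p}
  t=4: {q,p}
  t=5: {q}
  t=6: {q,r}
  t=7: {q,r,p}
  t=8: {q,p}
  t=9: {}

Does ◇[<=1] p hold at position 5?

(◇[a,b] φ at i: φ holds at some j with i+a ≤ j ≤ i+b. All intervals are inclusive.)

No

Check p at each j in [5,6]:
  j=5: false
  j=6: false
No position in the window satisfies it → formula fails.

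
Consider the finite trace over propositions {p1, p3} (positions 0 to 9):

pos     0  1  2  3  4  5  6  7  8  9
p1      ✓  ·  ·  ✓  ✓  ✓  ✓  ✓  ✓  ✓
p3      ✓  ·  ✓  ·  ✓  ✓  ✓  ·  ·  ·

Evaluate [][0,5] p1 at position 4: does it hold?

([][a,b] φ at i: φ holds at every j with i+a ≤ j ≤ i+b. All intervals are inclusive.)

True

Check p1 at every j in [4,9]:
  j=4: true
  j=5: true
  j=6: true
  j=7: true
  j=8: true
  j=9: true
All positions satisfy it → formula holds.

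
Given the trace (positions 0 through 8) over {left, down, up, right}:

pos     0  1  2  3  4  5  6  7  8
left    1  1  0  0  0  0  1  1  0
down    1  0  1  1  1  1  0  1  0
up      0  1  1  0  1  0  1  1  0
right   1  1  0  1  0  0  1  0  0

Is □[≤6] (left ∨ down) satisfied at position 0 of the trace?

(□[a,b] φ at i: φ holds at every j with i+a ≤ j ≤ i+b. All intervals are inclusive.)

Check (left ∨ down) at every j in [0,6]:
  j=0: true
  j=1: true
  j=2: true
  j=3: true
  j=4: true
  j=5: true
  j=6: true
All positions satisfy it → formula holds.

True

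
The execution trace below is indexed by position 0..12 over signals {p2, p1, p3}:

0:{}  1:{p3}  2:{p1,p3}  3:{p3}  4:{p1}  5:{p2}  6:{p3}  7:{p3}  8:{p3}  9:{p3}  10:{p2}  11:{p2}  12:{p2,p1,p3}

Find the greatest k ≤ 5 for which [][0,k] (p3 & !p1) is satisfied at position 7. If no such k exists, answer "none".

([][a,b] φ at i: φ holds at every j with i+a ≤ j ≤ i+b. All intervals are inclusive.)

(p3 & !p1) must hold from j=7 onward; find where it first fails.
  j=7: holds
  j=8: holds
  j=9: holds
  j=10: fails
Holds on [7,9], so largest k = 2.

2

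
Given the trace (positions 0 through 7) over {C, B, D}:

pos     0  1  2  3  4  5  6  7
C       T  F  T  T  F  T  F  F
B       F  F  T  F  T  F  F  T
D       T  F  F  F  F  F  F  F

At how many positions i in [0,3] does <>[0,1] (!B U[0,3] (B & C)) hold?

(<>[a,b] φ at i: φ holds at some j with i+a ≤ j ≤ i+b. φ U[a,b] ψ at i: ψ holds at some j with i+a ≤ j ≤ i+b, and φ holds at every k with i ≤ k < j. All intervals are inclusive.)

3

Evaluate at each i in [0,3]:
  i=0: ✓ (witness j=0)
  i=1: ✓ (witness j=1)
  i=2: ✓ (witness j=2)
  i=3: ✗ (none in [3,4])
Positions where it holds: {0, 1, 2} → 3.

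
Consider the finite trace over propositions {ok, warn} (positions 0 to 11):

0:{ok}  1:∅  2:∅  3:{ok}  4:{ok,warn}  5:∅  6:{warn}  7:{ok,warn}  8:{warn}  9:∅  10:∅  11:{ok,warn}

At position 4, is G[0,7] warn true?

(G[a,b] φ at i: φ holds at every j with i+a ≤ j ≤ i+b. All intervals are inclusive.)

Check warn at every j in [4,11]:
  j=4: true
  j=5: false
  j=6: true
  j=7: true
  j=8: true
  j=9: false
  j=10: false
  j=11: true
Fails at j=5 → formula fails.

Does not hold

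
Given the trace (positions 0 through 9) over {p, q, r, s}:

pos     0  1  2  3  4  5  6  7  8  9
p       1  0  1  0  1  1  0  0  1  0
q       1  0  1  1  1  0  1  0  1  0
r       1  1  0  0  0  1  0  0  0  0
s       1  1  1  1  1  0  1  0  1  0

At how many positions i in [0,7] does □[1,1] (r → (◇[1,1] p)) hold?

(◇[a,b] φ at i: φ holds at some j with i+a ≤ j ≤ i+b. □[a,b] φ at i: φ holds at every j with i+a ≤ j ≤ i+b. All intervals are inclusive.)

Evaluate at each i in [0,7]:
  i=0: ✓ (all of [1,1])
  i=1: ✓ (all of [2,2])
  i=2: ✓ (all of [3,3])
  i=3: ✓ (all of [4,4])
  i=4: ✗ (fails at j=5)
  i=5: ✓ (all of [6,6])
  i=6: ✓ (all of [7,7])
  i=7: ✓ (all of [8,8])
Positions where it holds: {0, 1, 2, 3, 5, 6, 7} → 7.

7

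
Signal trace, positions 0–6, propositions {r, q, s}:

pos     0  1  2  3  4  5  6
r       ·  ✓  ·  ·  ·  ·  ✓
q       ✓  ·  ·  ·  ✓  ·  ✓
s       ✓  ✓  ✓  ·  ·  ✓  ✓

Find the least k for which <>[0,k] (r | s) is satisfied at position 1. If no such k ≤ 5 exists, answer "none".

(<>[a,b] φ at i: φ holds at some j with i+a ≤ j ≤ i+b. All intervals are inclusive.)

0

Scan j = 1,2,… for (r | s):
  j=1: holds
First hit at j=1, so smallest k = 1-1 = 0.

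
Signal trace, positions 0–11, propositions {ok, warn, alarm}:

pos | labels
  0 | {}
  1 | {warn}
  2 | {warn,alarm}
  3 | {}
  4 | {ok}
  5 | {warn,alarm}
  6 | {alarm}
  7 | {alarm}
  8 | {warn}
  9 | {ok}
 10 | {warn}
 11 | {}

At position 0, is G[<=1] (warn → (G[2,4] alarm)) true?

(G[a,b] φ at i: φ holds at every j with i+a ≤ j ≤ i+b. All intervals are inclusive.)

Check (warn → (G[2,4] alarm)) at every j in [0,1]:
  j=0: antecedent false → ✓
  j=1: antecedent true; consequent fails at 3 → ✗
Fails at j=1 → formula fails.

No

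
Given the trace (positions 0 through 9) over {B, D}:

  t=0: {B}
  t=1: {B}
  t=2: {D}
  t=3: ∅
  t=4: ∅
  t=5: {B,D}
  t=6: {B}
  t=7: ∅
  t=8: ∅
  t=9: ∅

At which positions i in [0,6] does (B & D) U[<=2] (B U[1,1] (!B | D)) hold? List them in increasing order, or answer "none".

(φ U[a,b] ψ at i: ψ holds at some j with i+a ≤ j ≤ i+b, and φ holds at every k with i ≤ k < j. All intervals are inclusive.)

1, 5, 6

Evaluate at each i in [0,6]:
  i=0: ✗ (lhs fails at k=0 before rhs at j=1)
  i=1: ✓ (rhs at j=1)
  i=2: ✗ (no rhs in [2,4])
  i=3: ✗ (no rhs in [3,5])
  i=4: ✗ (lhs fails at k=4 before rhs at j=6)
  i=5: ✓ (rhs at j=6; lhs holds on [5,5])
  i=6: ✓ (rhs at j=6)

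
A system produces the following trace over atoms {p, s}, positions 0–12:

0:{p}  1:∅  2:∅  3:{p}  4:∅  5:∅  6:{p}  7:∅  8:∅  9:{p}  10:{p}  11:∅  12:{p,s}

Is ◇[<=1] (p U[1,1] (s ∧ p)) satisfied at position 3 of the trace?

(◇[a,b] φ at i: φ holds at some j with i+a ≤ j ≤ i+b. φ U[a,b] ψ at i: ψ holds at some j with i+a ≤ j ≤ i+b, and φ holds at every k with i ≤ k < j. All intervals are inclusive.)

No

Check (p U[1,1] (s ∧ p)) at each j in [3,4]:
  j=3: fails
  j=4: fails
No position in the window satisfies it → formula fails.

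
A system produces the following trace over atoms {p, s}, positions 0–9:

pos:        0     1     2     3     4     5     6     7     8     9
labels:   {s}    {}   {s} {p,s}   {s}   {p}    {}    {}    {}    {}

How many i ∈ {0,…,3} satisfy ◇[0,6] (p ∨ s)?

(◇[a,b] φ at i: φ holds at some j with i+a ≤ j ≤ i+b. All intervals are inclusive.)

Evaluate at each i in [0,3]:
  i=0: ✓ (witness j=0)
  i=1: ✓ (witness j=2)
  i=2: ✓ (witness j=2)
  i=3: ✓ (witness j=3)
Positions where it holds: {0, 1, 2, 3} → 4.

4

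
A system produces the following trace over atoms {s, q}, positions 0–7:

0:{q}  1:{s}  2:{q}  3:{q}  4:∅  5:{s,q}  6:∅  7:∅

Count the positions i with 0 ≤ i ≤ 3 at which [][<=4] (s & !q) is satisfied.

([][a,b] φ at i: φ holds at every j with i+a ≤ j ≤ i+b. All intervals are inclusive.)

0

Evaluate at each i in [0,3]:
  i=0: ✗ (fails at j=0)
  i=1: ✗ (fails at j=2)
  i=2: ✗ (fails at j=2)
  i=3: ✗ (fails at j=3)
Positions where it holds: {} → 0.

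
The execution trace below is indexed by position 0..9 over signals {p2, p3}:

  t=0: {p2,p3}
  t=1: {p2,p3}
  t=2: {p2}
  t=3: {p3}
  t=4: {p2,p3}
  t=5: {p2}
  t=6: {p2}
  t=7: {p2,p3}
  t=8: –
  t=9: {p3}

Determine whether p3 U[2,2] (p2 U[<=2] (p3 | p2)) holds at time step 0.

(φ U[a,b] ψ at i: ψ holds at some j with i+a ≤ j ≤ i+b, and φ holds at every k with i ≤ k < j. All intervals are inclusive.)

Holds

Need some j in [2,2] with (p2 U[<=2] (p3 | p2)), and p3 at every k in [0,j-1].
  j=2: (p2 U[<=2] (p3 | p2)) holds; p3 holds at every k in [0,1] → satisfied.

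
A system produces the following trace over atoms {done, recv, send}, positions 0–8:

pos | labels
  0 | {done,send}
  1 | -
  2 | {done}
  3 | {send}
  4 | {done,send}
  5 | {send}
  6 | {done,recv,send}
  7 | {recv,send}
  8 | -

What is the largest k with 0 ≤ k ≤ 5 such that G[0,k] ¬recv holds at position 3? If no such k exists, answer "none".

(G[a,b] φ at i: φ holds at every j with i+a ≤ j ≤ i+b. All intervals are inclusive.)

2

¬recv must hold from j=3 onward; find where it first fails.
  j=3: holds
  j=4: holds
  j=5: holds
  j=6: fails
Holds on [3,5], so largest k = 2.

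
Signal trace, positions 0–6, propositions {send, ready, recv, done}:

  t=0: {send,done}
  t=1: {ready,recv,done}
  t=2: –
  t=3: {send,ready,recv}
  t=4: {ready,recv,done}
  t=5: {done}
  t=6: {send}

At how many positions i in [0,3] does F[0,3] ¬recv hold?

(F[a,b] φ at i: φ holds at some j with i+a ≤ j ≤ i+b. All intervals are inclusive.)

Evaluate at each i in [0,3]:
  i=0: ✓ (witness j=0)
  i=1: ✓ (witness j=2)
  i=2: ✓ (witness j=2)
  i=3: ✓ (witness j=5)
Positions where it holds: {0, 1, 2, 3} → 4.

4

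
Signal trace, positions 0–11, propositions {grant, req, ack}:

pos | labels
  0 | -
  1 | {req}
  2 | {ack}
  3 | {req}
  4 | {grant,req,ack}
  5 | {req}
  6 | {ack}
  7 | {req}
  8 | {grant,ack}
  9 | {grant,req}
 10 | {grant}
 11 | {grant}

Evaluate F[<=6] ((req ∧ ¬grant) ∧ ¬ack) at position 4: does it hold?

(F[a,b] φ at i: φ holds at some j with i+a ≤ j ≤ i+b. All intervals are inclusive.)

True

Check ((req ∧ ¬grant) ∧ ¬ack) at each j in [4,10]:
  j=4: false
  j=5: true
  j=6: false
  j=7: true
  j=8: false
  j=9: false
  j=10: false
Found at j=5 → formula holds.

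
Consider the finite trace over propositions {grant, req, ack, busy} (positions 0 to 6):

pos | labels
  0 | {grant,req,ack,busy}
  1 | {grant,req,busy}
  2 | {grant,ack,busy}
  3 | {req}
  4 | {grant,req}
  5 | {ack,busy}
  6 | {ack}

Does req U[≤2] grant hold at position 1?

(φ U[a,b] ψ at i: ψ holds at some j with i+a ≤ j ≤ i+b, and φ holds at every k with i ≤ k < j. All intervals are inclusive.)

Need some j in [1,3] with grant, and req at every k in [1,j-1].
  j=1: grant holds; no prefix to check → satisfied.

Yes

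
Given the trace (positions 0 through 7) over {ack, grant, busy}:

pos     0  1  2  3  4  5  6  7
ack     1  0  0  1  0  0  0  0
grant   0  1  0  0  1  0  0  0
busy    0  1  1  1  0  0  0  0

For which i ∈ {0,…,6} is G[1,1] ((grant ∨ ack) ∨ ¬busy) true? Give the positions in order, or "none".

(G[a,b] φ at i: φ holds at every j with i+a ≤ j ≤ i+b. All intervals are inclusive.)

0, 2, 3, 4, 5, 6

Evaluate at each i in [0,6]:
  i=0: ✓ (all of [1,1])
  i=1: ✗ (fails at j=2)
  i=2: ✓ (all of [3,3])
  i=3: ✓ (all of [4,4])
  i=4: ✓ (all of [5,5])
  i=5: ✓ (all of [6,6])
  i=6: ✓ (all of [7,7])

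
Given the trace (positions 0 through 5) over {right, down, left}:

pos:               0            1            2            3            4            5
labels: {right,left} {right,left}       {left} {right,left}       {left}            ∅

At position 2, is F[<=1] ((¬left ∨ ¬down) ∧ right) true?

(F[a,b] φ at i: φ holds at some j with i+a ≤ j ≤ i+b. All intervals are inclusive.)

Yes

Check ((¬left ∨ ¬down) ∧ right) at each j in [2,3]:
  j=2: false
  j=3: true
Found at j=3 → formula holds.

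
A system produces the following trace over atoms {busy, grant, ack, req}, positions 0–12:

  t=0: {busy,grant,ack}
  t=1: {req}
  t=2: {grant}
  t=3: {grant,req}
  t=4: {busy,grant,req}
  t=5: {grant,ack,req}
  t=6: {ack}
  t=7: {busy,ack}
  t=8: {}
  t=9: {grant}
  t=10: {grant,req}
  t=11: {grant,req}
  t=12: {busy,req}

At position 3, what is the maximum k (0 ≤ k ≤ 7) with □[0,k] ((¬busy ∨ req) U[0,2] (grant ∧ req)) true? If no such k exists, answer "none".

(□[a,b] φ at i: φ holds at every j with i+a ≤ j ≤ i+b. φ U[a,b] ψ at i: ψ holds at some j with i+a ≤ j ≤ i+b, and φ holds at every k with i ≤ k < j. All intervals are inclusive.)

((¬busy ∨ req) U[0,2] (grant ∧ req)) must hold from j=3 onward; find where it first fails.
  j=3: holds
  j=4: holds
  j=5: holds
  j=6: fails
Holds on [3,5], so largest k = 2.

2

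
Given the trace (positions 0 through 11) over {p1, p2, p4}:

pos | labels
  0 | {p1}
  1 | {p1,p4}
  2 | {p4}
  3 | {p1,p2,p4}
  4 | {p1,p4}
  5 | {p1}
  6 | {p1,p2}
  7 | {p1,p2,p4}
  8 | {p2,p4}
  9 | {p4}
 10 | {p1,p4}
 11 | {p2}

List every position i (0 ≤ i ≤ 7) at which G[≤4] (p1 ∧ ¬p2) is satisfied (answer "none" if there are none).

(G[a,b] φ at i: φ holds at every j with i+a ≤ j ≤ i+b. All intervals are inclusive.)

none

Evaluate at each i in [0,7]:
  i=0: ✗ (fails at j=2)
  i=1: ✗ (fails at j=2)
  i=2: ✗ (fails at j=2)
  i=3: ✗ (fails at j=3)
  i=4: ✗ (fails at j=6)
  i=5: ✗ (fails at j=6)
  i=6: ✗ (fails at j=6)
  i=7: ✗ (fails at j=7)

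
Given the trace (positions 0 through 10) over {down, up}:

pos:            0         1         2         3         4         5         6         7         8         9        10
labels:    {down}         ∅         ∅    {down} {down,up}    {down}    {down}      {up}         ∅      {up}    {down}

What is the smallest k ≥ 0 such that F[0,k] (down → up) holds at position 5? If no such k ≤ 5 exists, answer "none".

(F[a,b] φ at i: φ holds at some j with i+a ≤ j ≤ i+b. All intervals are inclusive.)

Scan j = 5,6,… for (down → up):
  j=5: fails
  j=6: fails
  j=7: holds
First hit at j=7, so smallest k = 7-5 = 2.

2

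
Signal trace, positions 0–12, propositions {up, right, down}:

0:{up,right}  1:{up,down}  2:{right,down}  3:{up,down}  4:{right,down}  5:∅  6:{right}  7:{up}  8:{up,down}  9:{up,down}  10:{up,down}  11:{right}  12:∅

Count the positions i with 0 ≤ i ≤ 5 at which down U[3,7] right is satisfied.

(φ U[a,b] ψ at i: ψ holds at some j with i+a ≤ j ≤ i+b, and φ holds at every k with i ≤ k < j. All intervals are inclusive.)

1

Evaluate at each i in [0,5]:
  i=0: ✗ (lhs fails at k=0 before rhs at j=4)
  i=1: ✓ (rhs at j=4; lhs holds on [1,3])
  i=2: ✗ (lhs fails at k=5 before rhs at j=6)
  i=3: ✗ (lhs fails at k=5 before rhs at j=6)
  i=4: ✗ (lhs fails at k=5 before rhs at j=11)
  i=5: ✗ (lhs fails at k=5 before rhs at j=11)
Positions where it holds: {1} → 1.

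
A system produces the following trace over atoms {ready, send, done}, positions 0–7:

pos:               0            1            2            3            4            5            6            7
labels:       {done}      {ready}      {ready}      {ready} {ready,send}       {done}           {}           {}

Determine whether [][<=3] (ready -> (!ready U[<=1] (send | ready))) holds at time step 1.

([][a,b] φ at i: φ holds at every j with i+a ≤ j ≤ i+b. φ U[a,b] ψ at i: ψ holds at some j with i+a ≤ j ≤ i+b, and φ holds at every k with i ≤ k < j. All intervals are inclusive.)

Check (ready -> (!ready U[<=1] (send | ready))) at every j in [1,4]:
  j=1: antecedent true; consequent holds → ✓
  j=2: antecedent true; consequent holds → ✓
  j=3: antecedent true; consequent holds → ✓
  j=4: antecedent true; consequent holds → ✓
All positions satisfy it → formula holds.

Yes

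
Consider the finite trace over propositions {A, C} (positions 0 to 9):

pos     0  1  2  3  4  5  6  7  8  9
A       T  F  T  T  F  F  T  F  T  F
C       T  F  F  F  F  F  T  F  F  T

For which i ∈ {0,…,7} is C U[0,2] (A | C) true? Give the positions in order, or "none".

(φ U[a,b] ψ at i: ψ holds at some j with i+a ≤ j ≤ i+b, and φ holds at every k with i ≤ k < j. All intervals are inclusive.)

0, 2, 3, 6

Evaluate at each i in [0,7]:
  i=0: ✓ (rhs at j=0)
  i=1: ✗ (lhs fails at k=1 before rhs at j=2)
  i=2: ✓ (rhs at j=2)
  i=3: ✓ (rhs at j=3)
  i=4: ✗ (lhs fails at k=4 before rhs at j=6)
  i=5: ✗ (lhs fails at k=5 before rhs at j=6)
  i=6: ✓ (rhs at j=6)
  i=7: ✗ (lhs fails at k=7 before rhs at j=8)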